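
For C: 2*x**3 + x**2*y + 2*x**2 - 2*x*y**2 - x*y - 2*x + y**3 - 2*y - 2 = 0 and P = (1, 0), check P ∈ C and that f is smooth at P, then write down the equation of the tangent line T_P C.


Tangent line at P: 8*x - 2*y - 8 = 0.

Step 1: f(1, 0) = 0, so P lies on C.
Step 2: partial derivatives
  f_x(x, y) = 6*x**2 + 2*x*y + 4*x - 2*y**2 - y - 2, f_y(x, y) = x**2 - 4*x*y - x + 3*y**2 - 2.
  f_x(P) = 8, f_y(P) = -2 (gradient nonzero, so P is smooth).
Step 3: tangent line at P: 8·(x − 1) + -2·(y − 0) = 0.
Expanding: 8*x - 2*y - 8 = 0.


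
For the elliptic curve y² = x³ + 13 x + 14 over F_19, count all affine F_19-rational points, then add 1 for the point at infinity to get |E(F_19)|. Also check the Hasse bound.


Affine points = {(1, 3), (1, 16), (3, 2), (3, 17), (4, 4), (4, 15), (6, 2), (6, 17), (7, 7), (7, 12), (9, 9), (9, 10), (10, 2), (10, 17), (11, 5), (11, 14), (12, 6), (12, 13), (13, 9), (13, 10), (16, 9), (16, 10), (18, 0)}; affine count = 23; |E(F_19)| = 24.

Discriminant check: Δ ∝ 4a³ + 27b² = 4·13³ + 27·14² = 4·2197 + 27·196 ≡ 1 (mod 19). Nonzero ⇒ E is nonsingular.
For each x ∈ F_19, compute rhs = x³ + 13·x + 14 mod 19, then count y ∈ F_19 with y² ≡ rhs.
  x = 0: rhs = 14, matching y values: none (0 points).
  x = 1: rhs = 9, matching y values: 3, 16 (2 points).
  x = 2: rhs = 10, matching y values: none (0 points).
  x = 3: rhs = 4, matching y values: 2, 17 (2 points).
  x = 4: rhs = 16, matching y values: 4, 15 (2 points).
  x = 5: rhs = 14, matching y values: none (0 points).
  x = 6: rhs = 4, matching y values: 2, 17 (2 points).
  x = 7: rhs = 11, matching y values: 7, 12 (2 points).
  x = 8: rhs = 3, matching y values: none (0 points).
  x = 9: rhs = 5, matching y values: 9, 10 (2 points).
  x = 10: rhs = 4, matching y values: 2, 17 (2 points).
  x = 11: rhs = 6, matching y values: 5, 14 (2 points).
  x = 12: rhs = 17, matching y values: 6, 13 (2 points).
  x = 13: rhs = 5, matching y values: 9, 10 (2 points).
  x = 14: rhs = 14, matching y values: none (0 points).
  x = 15: rhs = 12, matching y values: none (0 points).
  x = 16: rhs = 5, matching y values: 9, 10 (2 points).
  x = 17: rhs = 18, matching y values: none (0 points).
  x = 18: rhs = 0, matching y values: 0 (1 points).
Total affine count: 23.
Full point count |E(F_19)| = 23 + 1 = 24.
Hasse bound: |24 − (19+1)| = |4| = 4 ≤ 2√19 ≈ 8.7178 ✓.


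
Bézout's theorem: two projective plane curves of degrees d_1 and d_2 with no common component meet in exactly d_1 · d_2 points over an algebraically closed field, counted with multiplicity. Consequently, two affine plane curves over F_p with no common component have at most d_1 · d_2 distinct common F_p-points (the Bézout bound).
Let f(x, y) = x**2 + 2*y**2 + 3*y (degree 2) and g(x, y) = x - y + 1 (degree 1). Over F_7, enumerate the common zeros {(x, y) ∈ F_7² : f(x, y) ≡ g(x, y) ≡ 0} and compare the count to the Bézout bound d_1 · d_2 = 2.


Common zeros: ∅; count = 0; Bézout bound = 2.

deg(f) = 2, deg(g) = 1, so Bézout bound = 2.
Scan x ∈ F_7. For each x, list the y ∈ F_7 with f(x, y) ≡ 0 and those with g(x, y) ≡ 0 (mod 7); the common zeros in that column are the intersection.
  x = 0: f ≡ 0 at y ∈ {0, 2}; g ≡ 0 at y ∈ {1}; common: ∅.
  x = 1: f ≡ 0 at y ∈ {3, 6}; g ≡ 0 at y ∈ {2}; common: ∅.
  x = 2: f ≡ 0 at y ∈ ∅; g ≡ 0 at y ∈ {3}; common: ∅.
  x = 3: f ≡ 0 at y ∈ {1}; g ≡ 0 at y ∈ {4}; common: ∅.
  x = 4: f ≡ 0 at y ∈ {1}; g ≡ 0 at y ∈ {5}; common: ∅.
  x = 5: f ≡ 0 at y ∈ ∅; g ≡ 0 at y ∈ {6}; common: ∅.
  x = 6: f ≡ 0 at y ∈ {3, 6}; g ≡ 0 at y ∈ {0}; common: ∅.
Collecting: common zeros = ∅, so the count is 0.
Comparison with the Bézout bound: 0 ≤ 2 = deg(f)·deg(g), as expected for curves with no common component (the affine F_7-count falls short of the bound because intersections may lie at infinity, over extension fields, or carry multiplicity).


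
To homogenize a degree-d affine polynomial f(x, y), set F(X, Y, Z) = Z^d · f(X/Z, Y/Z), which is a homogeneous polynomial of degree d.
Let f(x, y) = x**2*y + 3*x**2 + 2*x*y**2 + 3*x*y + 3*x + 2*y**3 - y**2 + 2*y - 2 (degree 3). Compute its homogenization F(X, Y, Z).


F(X, Y, Z) = X**2*Y + 3*X**2*Z + 2*X*Y**2 + 3*X*Y*Z + 3*X*Z**2 + 2*Y**3 - Y**2*Z + 2*Y*Z**2 - 2*Z**3

deg(f) = 3.
Substitute x = X/Z, y = Y/Z into f, then multiply by Z^3.
  monomial 1·x^2·y^1 ↦ 1·X^2·Y^1·Z^0.
  monomial 3·x^2·y^0 ↦ 3·X^2·Y^0·Z^1.
  monomial 2·x^1·y^2 ↦ 2·X^1·Y^2·Z^0.
  monomial 3·x^1·y^1 ↦ 3·X^1·Y^1·Z^1.
  monomial 3·x^1·y^0 ↦ 3·X^1·Y^0·Z^2.
  monomial 2·x^0·y^3 ↦ 2·X^0·Y^3·Z^0.
  monomial -1·x^0·y^2 ↦ -1·X^0·Y^2·Z^1.
  monomial 2·x^0·y^1 ↦ 2·X^0·Y^1·Z^2.
  monomial -2·x^0·y^0 ↦ -2·X^0·Y^0·Z^3.
Collecting: F(X, Y, Z) = X**2*Y + 3*X**2*Z + 2*X*Y**2 + 3*X*Y*Z + 3*X*Z**2 + 2*Y**3 - Y**2*Z + 2*Y*Z**2 - 2*Z**3.


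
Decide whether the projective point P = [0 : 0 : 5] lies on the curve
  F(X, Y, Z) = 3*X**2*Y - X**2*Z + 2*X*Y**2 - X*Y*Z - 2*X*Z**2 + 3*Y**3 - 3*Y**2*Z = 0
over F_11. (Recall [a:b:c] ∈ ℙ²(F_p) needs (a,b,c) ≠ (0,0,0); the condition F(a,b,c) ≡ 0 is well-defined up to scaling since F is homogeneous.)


F(0,0,5) ≡ 0 (mod 11); P is on the curve.

Evaluate F(0, 0, 5) term-by-term (mod 11).
  3*X**2*Y ↦ 3·0·0·1 = 0
  -X**2*Z ↦ -1·0·1·5 = 0
  2*X*Y**2 ↦ 2·0·0·1 = 0
  -X*Y*Z ↦ -1·0·0·5 = 0
  -2*X*Z**2 ↦ -2·0·1·25 = 0
  3*Y**3 ↦ 3·1·0·1 = 0
  -3*Y**2*Z ↦ -3·1·0·5 = 0
Sum: F(0, 0, 5) = (0) + (0) + (0) + (0) + (0) + (0) + (0) = 0.
Reducing mod 11: 0 ≡ 0 (mod 11).
Since F(a, b, c) ≡ 0 (mod 11), P lies on the curve.


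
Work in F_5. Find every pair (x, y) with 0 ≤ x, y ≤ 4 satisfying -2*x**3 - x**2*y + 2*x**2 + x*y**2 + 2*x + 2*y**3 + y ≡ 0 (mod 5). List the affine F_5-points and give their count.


Affine F_5-points: {(0, 0), (1, 1), (1, 3), (3, 0)}; count = 4.

For each of the 25 pairs (x, y) ∈ F_5², evaluate f(x, y) mod 5. Record the zeros.
  x = 0: [0↦0, 1↦3, 2↦3, 3↦2, 4↦2]  zeros at y ∈ {0}
  x = 1: [0↦2, 1↦0, 2↦2, 3↦0, 4↦1]  zeros at y ∈ {1, 3}
  x = 2: [0↦1, 1↦2, 2↦4, 3↦4, 4↦4]  zeros at y ∈ ∅
  x = 3: [0↦0, 1↦2, 2↦2, 3↦2, 4↦4]  zeros at y ∈ {0}
  x = 4: [0↦2, 1↦3, 2↦4, 3↦2, 4↦4]  zeros at y ∈ ∅
Collecting zeros: affine points = {(0, 0), (1, 1), (1, 3), (3, 0)}.
Total count |C(F_5)_aff| = 4.


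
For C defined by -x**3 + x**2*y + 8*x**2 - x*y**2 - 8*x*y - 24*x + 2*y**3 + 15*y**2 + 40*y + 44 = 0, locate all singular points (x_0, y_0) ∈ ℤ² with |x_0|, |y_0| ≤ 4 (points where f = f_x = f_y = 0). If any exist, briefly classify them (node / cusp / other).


Singular points: {(2, -2)}; classification: cusp.

Compute partial derivatives:
  f_x = -3*x**2 + 2*x*y + 16*x - y**2 - 8*y - 24.
  f_y = x**2 - 2*x*y - 8*x + 6*y**2 + 30*y + 40.
Scan x_0 ∈ {−4, ..., 4}. For each x_0, f_y(x_0, y) is a polynomial in y; find its integer roots y ∈ {−4, ..., 4}, then test f_x and f at those candidates.
  x = -4: f_y(-4, y) = 6*y**2 + 38*y + 88; no integer root y with |y| ≤ 4.
  x = -3: f_y(-3, y) = 6*y**2 + 36*y + 73; no integer root y with |y| ≤ 4.
  x = -2: f_y(-2, y) = 6*y**2 + 34*y + 60; no integer root y with |y| ≤ 4.
  x = -1: f_y(-1, y) = 6*y**2 + 32*y + 49; no integer root y with |y| ≤ 4.
  x = 0: f_y(0, y) = 6*y**2 + 30*y + 40; no integer root y with |y| ≤ 4.
  x = 1: f_y(1, y) = 6*y**2 + 28*y + 33; no integer root y with |y| ≤ 4.
  x = 2: f_y(2, y) = 6*y**2 + 26*y + 28; vanishes at y ∈ {-2}. (2, -2): f_x = 0, f = 0 — SINGULAR.
  x = 3: f_y(3, y) = 6*y**2 + 24*y + 25; no integer root y with |y| ≤ 4.
  x = 4: f_y(4, y) = 6*y**2 + 22*y + 24; no integer root y with |y| ≤ 4.
Only singular point on the grid: (2, -2).
Classify: substitute x = 2 + u, y = -2 + v and expand: f = -u**3 + u**2*v - u*v**2 + 2*v**3 + v**2.
No constant or linear terms (consistent with a singular point). Quadratic part: v**2. Cubic part: -u**3 + u**2*v - u*v**2 + 2*v**3.
The quadratic part v**2 is a perfect square, so there is a single (double) tangent line v = 0, i.e. y = -2. Restricting the cubic part to that line (v = 0) leaves -u**3 ≠ 0, so f is not divisible by v and the branch is v² ≈ u**3 to lowest order — this is a cusp.
Classification: cusp.


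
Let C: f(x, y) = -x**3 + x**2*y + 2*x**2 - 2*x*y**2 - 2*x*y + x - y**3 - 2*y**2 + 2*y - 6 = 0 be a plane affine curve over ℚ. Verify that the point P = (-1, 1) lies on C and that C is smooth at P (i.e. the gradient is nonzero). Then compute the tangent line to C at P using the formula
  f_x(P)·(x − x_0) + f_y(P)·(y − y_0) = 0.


Tangent line at P: -12*x + 2*y - 14 = 0.

Step 1: f(-1, 1) = 0, so P lies on C.
Step 2: partial derivatives
  f_x(x, y) = -3*x**2 + 2*x*y + 4*x - 2*y**2 - 2*y + 1, f_y(x, y) = x**2 - 4*x*y - 2*x - 3*y**2 - 4*y + 2.
  f_x(P) = -12, f_y(P) = 2 (gradient nonzero, so P is smooth).
Step 3: tangent line at P: -12·(x − -1) + 2·(y − 1) = 0.
Expanding: -12*x + 2*y - 14 = 0.


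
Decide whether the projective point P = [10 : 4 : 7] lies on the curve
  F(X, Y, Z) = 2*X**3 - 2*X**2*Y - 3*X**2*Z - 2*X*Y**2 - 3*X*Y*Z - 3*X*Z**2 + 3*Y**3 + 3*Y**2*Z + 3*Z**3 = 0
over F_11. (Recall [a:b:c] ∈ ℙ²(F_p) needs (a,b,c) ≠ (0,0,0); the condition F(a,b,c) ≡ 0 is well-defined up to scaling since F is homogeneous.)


F(10,4,7) ≡ 7 (mod 11); P is NOT on the curve.

Evaluate F(10, 4, 7) term-by-term (mod 11).
  2*X**3 ↦ 2·1000·1·1 = 2000
  -2*X**2*Y ↦ -2·100·4·1 = -800
  -3*X**2*Z ↦ -3·100·1·7 = -2100
  -2*X*Y**2 ↦ -2·10·16·1 = -320
  -3*X*Y*Z ↦ -3·10·4·7 = -840
  -3*X*Z**2 ↦ -3·10·1·49 = -1470
  3*Y**3 ↦ 3·1·64·1 = 192
  3*Y**2*Z ↦ 3·1·16·7 = 336
  3*Z**3 ↦ 3·1·1·343 = 1029
Sum: F(10, 4, 7) = (2000) + (-800) + (-2100) + (-320) + (-840) + (-1470) + (192) + (336) + (1029) = -1973.
Reducing mod 11: -1973 ≡ 7 (mod 11).
Since F(a, b, c) ≡ 7 ≠ 0 (mod 11), P does NOT lie on the curve.


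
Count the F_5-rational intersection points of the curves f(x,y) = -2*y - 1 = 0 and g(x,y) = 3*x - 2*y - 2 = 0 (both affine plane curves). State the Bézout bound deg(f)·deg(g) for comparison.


Common zeros: {(2, 2)}; count = 1; Bézout bound = 1.

deg(f) = 1, deg(g) = 1, so Bézout bound = 1.
Scan x ∈ F_5. For each x, list the y ∈ F_5 with f(x, y) ≡ 0 and those with g(x, y) ≡ 0 (mod 5); the common zeros in that column are the intersection.
  x = 0: f ≡ 0 at y ∈ {2}; g ≡ 0 at y ∈ {4}; common: ∅.
  x = 1: f ≡ 0 at y ∈ {2}; g ≡ 0 at y ∈ {3}; common: ∅.
  x = 2: f ≡ 0 at y ∈ {2}; g ≡ 0 at y ∈ {2}; common: {2}.
  x = 3: f ≡ 0 at y ∈ {2}; g ≡ 0 at y ∈ {1}; common: ∅.
  x = 4: f ≡ 0 at y ∈ {2}; g ≡ 0 at y ∈ {0}; common: ∅.
Collecting: common zeros = {(2, 2)}, so the count is 1.
Comparison with the Bézout bound: 1 ≤ 1 = deg(f)·deg(g), as expected for curves with no common component (the bound is attained).


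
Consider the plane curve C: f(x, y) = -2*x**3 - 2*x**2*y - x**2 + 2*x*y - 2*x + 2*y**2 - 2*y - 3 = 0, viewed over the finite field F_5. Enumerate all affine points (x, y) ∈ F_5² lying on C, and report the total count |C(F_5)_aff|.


Affine F_5-points: {(4, 0), (4, 3)}; count = 2.

For each of the 25 pairs (x, y) ∈ F_5², evaluate f(x, y) mod 5. Record the zeros.
  x = 0: [0↦2, 1↦2, 2↦1, 3↦4, 4↦1]  zeros at y ∈ ∅
  x = 1: [0↦2, 1↦2, 2↦1, 3↦4, 4↦1]  zeros at y ∈ ∅
  x = 2: [0↦3, 1↦4, 2↦4, 3↦3, 4↦1]  zeros at y ∈ ∅
  x = 3: [0↦3, 1↦1, 2↦3, 3↦4, 4↦4]  zeros at y ∈ ∅
  x = 4: [0↦0, 1↦1, 2↦1, 3↦0, 4↦3]  zeros at y ∈ {0, 3}
Collecting zeros: affine points = {(4, 0), (4, 3)}.
Total count |C(F_5)_aff| = 2.


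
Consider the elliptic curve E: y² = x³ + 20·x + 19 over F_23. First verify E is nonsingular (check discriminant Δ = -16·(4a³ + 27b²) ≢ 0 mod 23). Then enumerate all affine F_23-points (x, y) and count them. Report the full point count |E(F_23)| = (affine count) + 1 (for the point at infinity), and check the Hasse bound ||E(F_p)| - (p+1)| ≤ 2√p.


Affine points = {(4, 5), (4, 18), (8, 1), (8, 22), (9, 10), (9, 13), (10, 0), (11, 11), (11, 12), (12, 3), (12, 20), (18, 1), (18, 22), (19, 6), (19, 17), (20, 1), (20, 22)}; affine count = 17; |E(F_23)| = 18.

Discriminant check: Δ ∝ 4a³ + 27b² = 4·20³ + 27·19² = 4·8000 + 27·361 ≡ 2 (mod 23). Nonzero ⇒ E is nonsingular.
For each x ∈ F_23, compute rhs = x³ + 20·x + 19 mod 23, then count y ∈ F_23 with y² ≡ rhs.
  x = 0: rhs = 19, matching y values: none (0 points).
  x = 1: rhs = 17, matching y values: none (0 points).
  x = 2: rhs = 21, matching y values: none (0 points).
  x = 3: rhs = 14, matching y values: none (0 points).
  x = 4: rhs = 2, matching y values: 5, 18 (2 points).
  x = 5: rhs = 14, matching y values: none (0 points).
  x = 6: rhs = 10, matching y values: none (0 points).
  x = 7: rhs = 19, matching y values: none (0 points).
  x = 8: rhs = 1, matching y values: 1, 22 (2 points).
  x = 9: rhs = 8, matching y values: 10, 13 (2 points).
  x = 10: rhs = 0, matching y values: 0 (1 points).
  x = 11: rhs = 6, matching y values: 11, 12 (2 points).
  x = 12: rhs = 9, matching y values: 3, 20 (2 points).
  x = 13: rhs = 15, matching y values: none (0 points).
  x = 14: rhs = 7, matching y values: none (0 points).
  x = 15: rhs = 14, matching y values: none (0 points).
  x = 16: rhs = 19, matching y values: none (0 points).
  x = 17: rhs = 5, matching y values: none (0 points).
  x = 18: rhs = 1, matching y values: 1, 22 (2 points).
  x = 19: rhs = 13, matching y values: 6, 17 (2 points).
  x = 20: rhs = 1, matching y values: 1, 22 (2 points).
  x = 21: rhs = 17, matching y values: none (0 points).
  x = 22: rhs = 21, matching y values: none (0 points).
Total affine count: 17.
Full point count |E(F_23)| = 17 + 1 = 18.
Hasse bound: |18 − (23+1)| = |-6| = 6 ≤ 2√23 ≈ 9.5917 ✓.


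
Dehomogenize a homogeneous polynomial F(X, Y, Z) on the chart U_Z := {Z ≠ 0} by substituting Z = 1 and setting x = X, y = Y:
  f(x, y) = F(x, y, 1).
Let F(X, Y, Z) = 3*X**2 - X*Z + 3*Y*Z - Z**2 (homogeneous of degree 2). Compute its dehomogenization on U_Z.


f(x, y) = 3*x**2 - x + 3*y - 1

On U_Z we set Z = 1. Each monomial c·X^i·Y^j·Z^k in F becomes c·x^i·y^j·1^k = c·x^i·y^j.
Substituting Z = 1: F(X, Y, 1) = 3*x**2 - x + 3*y - 1.
Note: deg(f) ≤ deg(F) = 2; strict inequality happens when F is divisible by Z (lost terms).


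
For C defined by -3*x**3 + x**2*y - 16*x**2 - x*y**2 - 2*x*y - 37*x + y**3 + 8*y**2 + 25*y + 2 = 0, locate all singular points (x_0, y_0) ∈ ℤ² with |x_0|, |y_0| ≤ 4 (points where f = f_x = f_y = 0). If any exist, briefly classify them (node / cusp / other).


Singular points: {(-2, -3)}; classification: node.

Compute partial derivatives:
  f_x = -9*x**2 + 2*x*y - 32*x - y**2 - 2*y - 37.
  f_y = x**2 - 2*x*y - 2*x + 3*y**2 + 16*y + 25.
Scan x_0 ∈ {−4, ..., 4}. For each x_0, f_y(x_0, y) is a polynomial in y; find its integer roots y ∈ {−4, ..., 4}, then test f_x and f at those candidates.
  x = -4: f_y(-4, y) = 3*y**2 + 24*y + 49; no integer root y with |y| ≤ 4.
  x = -3: f_y(-3, y) = 3*y**2 + 22*y + 40; vanishes at y ∈ {-4}. (-3, -4): f_x = -6 ≠ 0.
  x = -2: f_y(-2, y) = 3*y**2 + 20*y + 33; vanishes at y ∈ {-3}. (-2, -3): f_x = 0, f = 0 — SINGULAR.
  x = -1: f_y(-1, y) = 3*y**2 + 18*y + 28; no integer root y with |y| ≤ 4.
  x = 0: f_y(0, y) = 3*y**2 + 16*y + 25; no integer root y with |y| ≤ 4.
  x = 1: f_y(1, y) = 3*y**2 + 14*y + 24; no integer root y with |y| ≤ 4.
  x = 2: f_y(2, y) = 3*y**2 + 12*y + 25; no integer root y with |y| ≤ 4.
  x = 3: f_y(3, y) = 3*y**2 + 10*y + 28; no integer root y with |y| ≤ 4.
  x = 4: f_y(4, y) = 3*y**2 + 8*y + 33; no integer root y with |y| ≤ 4.
Only singular point on the grid: (-2, -3).
Classify: substitute x = -2 + u, y = -3 + v and expand: f = -3*u**3 + u**2*v - u**2 - u*v**2 + v**3 + v**2.
No constant or linear terms (consistent with a singular point). Quadratic part: -u**2 + v**2. Cubic part: -3*u**3 + u**2*v - u*v**2 + v**3.
The quadratic part v**2 - u**2 = (v − u)(v + u) splits into two distinct linear factors, so there are two distinct tangent lines y − -3 = ±(x − -2) — this is a node (ordinary double point).
Classification: node.


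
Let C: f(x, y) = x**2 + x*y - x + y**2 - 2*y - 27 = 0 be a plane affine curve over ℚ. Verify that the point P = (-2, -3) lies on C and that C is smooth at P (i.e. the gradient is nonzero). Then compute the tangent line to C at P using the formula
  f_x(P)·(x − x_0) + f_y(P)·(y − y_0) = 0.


Tangent line at P: -8*x - 10*y - 46 = 0.

Step 1: f(-2, -3) = 0, so P lies on C.
Step 2: partial derivatives
  f_x(x, y) = 2*x + y - 1, f_y(x, y) = x + 2*y - 2.
  f_x(P) = -8, f_y(P) = -10 (gradient nonzero, so P is smooth).
Step 3: tangent line at P: -8·(x − -2) + -10·(y − -3) = 0.
Expanding: -8*x - 10*y - 46 = 0.


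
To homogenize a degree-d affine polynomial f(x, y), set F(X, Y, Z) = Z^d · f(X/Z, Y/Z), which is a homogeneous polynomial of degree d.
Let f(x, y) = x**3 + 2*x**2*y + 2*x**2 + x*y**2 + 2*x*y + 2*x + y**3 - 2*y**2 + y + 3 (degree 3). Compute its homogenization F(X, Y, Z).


F(X, Y, Z) = X**3 + 2*X**2*Y + 2*X**2*Z + X*Y**2 + 2*X*Y*Z + 2*X*Z**2 + Y**3 - 2*Y**2*Z + Y*Z**2 + 3*Z**3

deg(f) = 3.
Substitute x = X/Z, y = Y/Z into f, then multiply by Z^3.
  monomial 1·x^3·y^0 ↦ 1·X^3·Y^0·Z^0.
  monomial 2·x^2·y^1 ↦ 2·X^2·Y^1·Z^0.
  monomial 2·x^2·y^0 ↦ 2·X^2·Y^0·Z^1.
  monomial 1·x^1·y^2 ↦ 1·X^1·Y^2·Z^0.
  monomial 2·x^1·y^1 ↦ 2·X^1·Y^1·Z^1.
  monomial 2·x^1·y^0 ↦ 2·X^1·Y^0·Z^2.
  monomial 1·x^0·y^3 ↦ 1·X^0·Y^3·Z^0.
  monomial -2·x^0·y^2 ↦ -2·X^0·Y^2·Z^1.
  monomial 1·x^0·y^1 ↦ 1·X^0·Y^1·Z^2.
  monomial 3·x^0·y^0 ↦ 3·X^0·Y^0·Z^3.
Collecting: F(X, Y, Z) = X**3 + 2*X**2*Y + 2*X**2*Z + X*Y**2 + 2*X*Y*Z + 2*X*Z**2 + Y**3 - 2*Y**2*Z + Y*Z**2 + 3*Z**3.


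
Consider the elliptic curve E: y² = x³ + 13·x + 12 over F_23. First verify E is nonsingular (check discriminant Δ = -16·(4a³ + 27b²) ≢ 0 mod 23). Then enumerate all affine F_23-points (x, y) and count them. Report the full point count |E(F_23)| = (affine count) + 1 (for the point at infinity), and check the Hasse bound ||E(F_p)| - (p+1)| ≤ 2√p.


Affine points = {(0, 9), (0, 14), (1, 7), (1, 16), (2, 0), (3, 3), (3, 20), (4, 6), (4, 17), (5, 8), (5, 15), (7, 3), (7, 20), (13, 3), (13, 20), (18, 11), (18, 12), (21, 1), (21, 22)}; affine count = 19; |E(F_23)| = 20.

Discriminant check: Δ ∝ 4a³ + 27b² = 4·13³ + 27·12² = 4·2197 + 27·144 ≡ 3 (mod 23). Nonzero ⇒ E is nonsingular.
For each x ∈ F_23, compute rhs = x³ + 13·x + 12 mod 23, then count y ∈ F_23 with y² ≡ rhs.
  x = 0: rhs = 12, matching y values: 9, 14 (2 points).
  x = 1: rhs = 3, matching y values: 7, 16 (2 points).
  x = 2: rhs = 0, matching y values: 0 (1 points).
  x = 3: rhs = 9, matching y values: 3, 20 (2 points).
  x = 4: rhs = 13, matching y values: 6, 17 (2 points).
  x = 5: rhs = 18, matching y values: 8, 15 (2 points).
  x = 6: rhs = 7, matching y values: none (0 points).
  x = 7: rhs = 9, matching y values: 3, 20 (2 points).
  x = 8: rhs = 7, matching y values: none (0 points).
  x = 9: rhs = 7, matching y values: none (0 points).
  x = 10: rhs = 15, matching y values: none (0 points).
  x = 11: rhs = 14, matching y values: none (0 points).
  x = 12: rhs = 10, matching y values: none (0 points).
  x = 13: rhs = 9, matching y values: 3, 20 (2 points).
  x = 14: rhs = 17, matching y values: none (0 points).
  x = 15: rhs = 17, matching y values: none (0 points).
  x = 16: rhs = 15, matching y values: none (0 points).
  x = 17: rhs = 17, matching y values: none (0 points).
  x = 18: rhs = 6, matching y values: 11, 12 (2 points).
  x = 19: rhs = 11, matching y values: none (0 points).
  x = 20: rhs = 15, matching y values: none (0 points).
  x = 21: rhs = 1, matching y values: 1, 22 (2 points).
  x = 22: rhs = 21, matching y values: none (0 points).
Total affine count: 19.
Full point count |E(F_23)| = 19 + 1 = 20.
Hasse bound: |20 − (23+1)| = |-4| = 4 ≤ 2√23 ≈ 9.5917 ✓.


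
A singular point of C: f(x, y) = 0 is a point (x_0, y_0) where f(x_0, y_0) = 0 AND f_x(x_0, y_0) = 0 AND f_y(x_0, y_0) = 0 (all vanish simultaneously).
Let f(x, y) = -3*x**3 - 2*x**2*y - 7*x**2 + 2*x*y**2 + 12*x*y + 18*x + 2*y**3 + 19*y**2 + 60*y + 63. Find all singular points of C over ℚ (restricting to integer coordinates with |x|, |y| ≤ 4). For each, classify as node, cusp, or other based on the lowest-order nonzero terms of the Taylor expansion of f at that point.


Singular points: {(0, -3)}; classification: node.

Compute partial derivatives:
  f_x = -9*x**2 - 4*x*y - 14*x + 2*y**2 + 12*y + 18.
  f_y = -2*x**2 + 4*x*y + 12*x + 6*y**2 + 38*y + 60.
Scan x_0 ∈ {−4, ..., 4}. For each x_0, f_y(x_0, y) is a polynomial in y; find its integer roots y ∈ {−4, ..., 4}, then test f_x and f at those candidates.
  x = -4: f_y(-4, y) = 6*y**2 + 22*y - 20; no integer root y with |y| ≤ 4.
  x = -3: f_y(-3, y) = 6*y**2 + 26*y + 6; no integer root y with |y| ≤ 4.
  x = -2: f_y(-2, y) = 6*y**2 + 30*y + 28; no integer root y with |y| ≤ 4.
  x = -1: f_y(-1, y) = 6*y**2 + 34*y + 46; no integer root y with |y| ≤ 4.
  x = 0: f_y(0, y) = 6*y**2 + 38*y + 60; vanishes at y ∈ {-3}. (0, -3): f_x = 0, f = 0 — SINGULAR.
  x = 1: f_y(1, y) = 6*y**2 + 42*y + 70; no integer root y with |y| ≤ 4.
  x = 2: f_y(2, y) = 6*y**2 + 46*y + 76; no integer root y with |y| ≤ 4.
  x = 3: f_y(3, y) = 6*y**2 + 50*y + 78; no integer root y with |y| ≤ 4.
  x = 4: f_y(4, y) = 6*y**2 + 54*y + 76; no integer root y with |y| ≤ 4.
Only singular point on the grid: (0, -3).
Classify: substitute x = 0 + u, y = -3 + v and expand: f = -3*u**3 - 2*u**2*v - u**2 + 2*u*v**2 + 2*v**3 + v**2.
No constant or linear terms (consistent with a singular point). Quadratic part: -u**2 + v**2. Cubic part: -3*u**3 - 2*u**2*v + 2*u*v**2 + 2*v**3.
The quadratic part v**2 - u**2 = (v − u)(v + u) splits into two distinct linear factors, so there are two distinct tangent lines y − -3 = ±(x − 0) — this is a node (ordinary double point).
Classification: node.


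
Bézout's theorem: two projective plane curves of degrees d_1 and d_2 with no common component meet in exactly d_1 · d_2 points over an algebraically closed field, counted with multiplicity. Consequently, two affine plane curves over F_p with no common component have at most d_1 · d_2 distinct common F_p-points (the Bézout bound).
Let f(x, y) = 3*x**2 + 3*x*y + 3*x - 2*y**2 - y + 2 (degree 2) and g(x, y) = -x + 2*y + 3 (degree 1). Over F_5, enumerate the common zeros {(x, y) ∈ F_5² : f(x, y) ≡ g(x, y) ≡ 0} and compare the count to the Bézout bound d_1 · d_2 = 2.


Common zeros: ∅; count = 0; Bézout bound = 2.

deg(f) = 2, deg(g) = 1, so Bézout bound = 2.
Scan x ∈ F_5. For each x, list the y ∈ F_5 with f(x, y) ≡ 0 and those with g(x, y) ≡ 0 (mod 5); the common zeros in that column are the intersection.
  x = 0: f ≡ 0 at y ∈ ∅; g ≡ 0 at y ∈ {1}; common: ∅.
  x = 1: f ≡ 0 at y ∈ ∅; g ≡ 0 at y ∈ {4}; common: ∅.
  x = 2: f ≡ 0 at y ∈ {0}; g ≡ 0 at y ∈ {2}; common: ∅.
  x = 3: f ≡ 0 at y ∈ ∅; g ≡ 0 at y ∈ {0}; common: ∅.
  x = 4: f ≡ 0 at y ∈ ∅; g ≡ 0 at y ∈ {3}; common: ∅.
Collecting: common zeros = ∅, so the count is 0.
Comparison with the Bézout bound: 0 ≤ 2 = deg(f)·deg(g), as expected for curves with no common component (the affine F_5-count falls short of the bound because intersections may lie at infinity, over extension fields, or carry multiplicity).


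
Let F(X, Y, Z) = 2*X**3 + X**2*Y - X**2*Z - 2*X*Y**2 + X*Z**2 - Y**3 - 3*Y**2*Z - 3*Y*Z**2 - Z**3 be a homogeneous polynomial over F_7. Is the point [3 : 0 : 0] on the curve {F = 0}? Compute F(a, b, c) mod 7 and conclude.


F(3,0,0) ≡ 5 (mod 7); P is NOT on the curve.

Evaluate F(3, 0, 0) term-by-term (mod 7).
  2*X**3 ↦ 2·27·1·1 = 54
  X**2*Y ↦ 1·9·0·1 = 0
  -X**2*Z ↦ -1·9·1·0 = 0
  -2*X*Y**2 ↦ -2·3·0·1 = 0
  X*Z**2 ↦ 1·3·1·0 = 0
  -Y**3 ↦ -1·1·0·1 = 0
  -3*Y**2*Z ↦ -3·1·0·0 = 0
  -3*Y*Z**2 ↦ -3·1·0·0 = 0
  -Z**3 ↦ -1·1·1·0 = 0
Sum: F(3, 0, 0) = (54) + (0) + (0) + (0) + (0) + (0) + (0) + (0) + (0) = 54.
Reducing mod 7: 54 ≡ 5 (mod 7).
Since F(a, b, c) ≡ 5 ≠ 0 (mod 7), P does NOT lie on the curve.


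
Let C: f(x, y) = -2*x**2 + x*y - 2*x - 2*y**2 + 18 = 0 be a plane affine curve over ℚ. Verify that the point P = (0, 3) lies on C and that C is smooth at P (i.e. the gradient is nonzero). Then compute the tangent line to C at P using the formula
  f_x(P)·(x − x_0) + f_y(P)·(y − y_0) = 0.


Tangent line at P: x - 12*y + 36 = 0.

Step 1: f(0, 3) = 0, so P lies on C.
Step 2: partial derivatives
  f_x(x, y) = -4*x + y - 2, f_y(x, y) = x - 4*y.
  f_x(P) = 1, f_y(P) = -12 (gradient nonzero, so P is smooth).
Step 3: tangent line at P: 1·(x − 0) + -12·(y − 3) = 0.
Expanding: x - 12*y + 36 = 0.


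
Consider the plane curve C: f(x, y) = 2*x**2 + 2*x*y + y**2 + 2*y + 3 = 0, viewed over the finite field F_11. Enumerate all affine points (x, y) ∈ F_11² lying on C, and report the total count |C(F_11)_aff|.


Affine F_11-points: {(0, 2), (0, 7), (2, 0), (2, 5), (4, 5), (4, 7), (5, 1), (5, 9), (8, 6), (8, 9), (9, 0), (9, 2)}; count = 12.

For each of the 121 pairs (x, y) ∈ F_11², evaluate f(x, y) mod 11. Record the zeros.
  x = 0: [0↦3, 1↦6, 2↦0, 3↦7, 4↦5, 5↦5, 6↦7, 7↦0, 8↦6, 9↦3, 10↦2]  zeros at y ∈ {2, 7}
  x = 1: [0↦5, 1↦10, 2↦6, 3↦4, 4↦4, 5↦6, 6↦10, 7↦5, 8↦2, 9↦1, 10↦2]  zeros at y ∈ ∅
  x = 2: [0↦0, 1↦7, 2↦5, 3↦5, 4↦7, 5↦0, 6↦6, 7↦3, 8↦2, 9↦3, 10↦6]  zeros at y ∈ {0, 5}
  x = 3: [0↦10, 1↦8, 2↦8, 3↦10, 4↦3, 5↦9, 6↦6, 7↦5, 8↦6, 9↦9, 10↦3]  zeros at y ∈ ∅
  x = 4: [0↦2, 1↦2, 2↦4, 3↦8, 4↦3, 5↦0, 6↦10, 7↦0, 8↦3, 9↦8, 10↦4]  zeros at y ∈ {5, 7}
  x = 5: [0↦9, 1↦0, 2↦4, 3↦10, 4↦7, 5↦6, 6↦7, 7↦10, 8↦4, 9↦0, 10↦9]  zeros at y ∈ {1, 9}
  x = 6: [0↦9, 1↦2, 2↦8, 3↦5, 4↦4, 5↦5, 6↦8, 7↦2, 8↦9, 9↦7, 10↦7]  zeros at y ∈ ∅
  x = 7: [0↦2, 1↦8, 2↦5, 3↦4, 4↦5, 5↦8, 6↦2, 7↦9, 8↦7, 9↦7, 10↦9]  zeros at y ∈ ∅
  x = 8: [0↦10, 1↦7, 2↦6, 3↦7, 4↦10, 5↦4, 6↦0, 7↦9, 8↦9, 9↦0, 10↦4]  zeros at y ∈ {6, 9}
  x = 9: [0↦0, 1↦10, 2↦0, 3↦3, 4↦8, 5↦4, 6↦2, 7↦2, 8↦4, 9↦8, 10↦3]  zeros at y ∈ {0, 2}
  x = 10: [0↦5, 1↦6, 2↦9, 3↦3, 4↦10, 5↦8, 6↦8, 7↦10, 8↦3, 9↦9, 10↦6]  zeros at y ∈ ∅
Collecting zeros: affine points = {(0, 2), (0, 7), (2, 0), (2, 5), (4, 5), (4, 7), (5, 1), (5, 9), (8, 6), (8, 9), (9, 0), (9, 2)}.
Total count |C(F_11)_aff| = 12.


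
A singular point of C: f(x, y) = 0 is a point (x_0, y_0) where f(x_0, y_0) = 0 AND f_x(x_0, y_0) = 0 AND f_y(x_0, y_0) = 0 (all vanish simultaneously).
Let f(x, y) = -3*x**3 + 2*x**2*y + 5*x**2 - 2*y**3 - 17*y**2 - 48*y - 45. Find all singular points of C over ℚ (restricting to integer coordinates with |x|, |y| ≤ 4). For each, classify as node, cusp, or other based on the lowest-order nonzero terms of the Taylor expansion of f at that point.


Singular points: {(0, -3)}; classification: node.

Compute partial derivatives:
  f_x = -9*x**2 + 4*x*y + 10*x.
  f_y = 2*x**2 - 6*y**2 - 34*y - 48.
Scan x_0 ∈ {−4, ..., 4}. For each x_0, f_y(x_0, y) is a polynomial in y; find its integer roots y ∈ {−4, ..., 4}, then test f_x and f at those candidates.
  x = -4: f_y(-4, y) = -6*y**2 - 34*y - 16; no integer root y with |y| ≤ 4.
  x = -3: f_y(-3, y) = -6*y**2 - 34*y - 30; no integer root y with |y| ≤ 4.
  x = -2: f_y(-2, y) = -6*y**2 - 34*y - 40; vanishes at y ∈ {-4}. (-2, -4): f_x = -24 ≠ 0.
  x = -1: f_y(-1, y) = -6*y**2 - 34*y - 46; no integer root y with |y| ≤ 4.
  x = 0: f_y(0, y) = -6*y**2 - 34*y - 48; vanishes at y ∈ {-3}. (0, -3): f_x = 0, f = 0 — SINGULAR.
  x = 1: f_y(1, y) = -6*y**2 - 34*y - 46; no integer root y with |y| ≤ 4.
  x = 2: f_y(2, y) = -6*y**2 - 34*y - 40; vanishes at y ∈ {-4}. (2, -4): f_x = -48 ≠ 0.
  x = 3: f_y(3, y) = -6*y**2 - 34*y - 30; no integer root y with |y| ≤ 4.
  x = 4: f_y(4, y) = -6*y**2 - 34*y - 16; no integer root y with |y| ≤ 4.
Only singular point on the grid: (0, -3).
Classify: substitute x = 0 + u, y = -3 + v and expand: f = -3*u**3 + 2*u**2*v - u**2 - 2*v**3 + v**2.
No constant or linear terms (consistent with a singular point). Quadratic part: -u**2 + v**2. Cubic part: -3*u**3 + 2*u**2*v - 2*v**3.
The quadratic part v**2 - u**2 = (v − u)(v + u) splits into two distinct linear factors, so there are two distinct tangent lines y − -3 = ±(x − 0) — this is a node (ordinary double point).
Classification: node.


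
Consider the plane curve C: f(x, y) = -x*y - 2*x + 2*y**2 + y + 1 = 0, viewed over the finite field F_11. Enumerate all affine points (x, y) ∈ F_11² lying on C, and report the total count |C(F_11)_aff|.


Affine F_11-points: {(0, 2), (0, 3), (2, 7), (2, 10), (3, 6), (5, 1), (6, 0), (6, 8), (8, 4), (8, 5)}; count = 10.

For each of the 121 pairs (x, y) ∈ F_11², evaluate f(x, y) mod 11. Record the zeros.
  x = 0: [0↦1, 1↦4, 2↦0, 3↦0, 4↦4, 5↦1, 6↦2, 7↦7, 8↦5, 9↦7, 10↦2]  zeros at y ∈ {2, 3}
  x = 1: [0↦10, 1↦1, 2↦7, 3↦6, 4↦9, 5↦5, 6↦5, 7↦9, 8↦6, 9↦7, 10↦1]  zeros at y ∈ ∅
  x = 2: [0↦8, 1↦9, 2↦3, 3↦1, 4↦3, 5↦9, 6↦8, 7↦0, 8↦7, 9↦7, 10↦0]  zeros at y ∈ {7, 10}
  x = 3: [0↦6, 1↦6, 2↦10, 3↦7, 4↦8, 5↦2, 6↦0, 7↦2, 8↦8, 9↦7, 10↦10]  zeros at y ∈ {6}
  x = 4: [0↦4, 1↦3, 2↦6, 3↦2, 4↦2, 5↦6, 6↦3, 7↦4, 8↦9, 9↦7, 10↦9]  zeros at y ∈ ∅
  x = 5: [0↦2, 1↦0, 2↦2, 3↦8, 4↦7, 5↦10, 6↦6, 7↦6, 8↦10, 9↦7, 10↦8]  zeros at y ∈ {1}
  x = 6: [0↦0, 1↦8, 2↦9, 3↦3, 4↦1, 5↦3, 6↦9, 7↦8, 8↦0, 9↦7, 10↦7]  zeros at y ∈ {0, 8}
  x = 7: [0↦9, 1↦5, 2↦5, 3↦9, 4↦6, 5↦7, 6↦1, 7↦10, 8↦1, 9↦7, 10↦6]  zeros at y ∈ ∅
  x = 8: [0↦7, 1↦2, 2↦1, 3↦4, 4↦0, 5↦0, 6↦4, 7↦1, 8↦2, 9↦7, 10↦5]  zeros at y ∈ {4, 5}
  x = 9: [0↦5, 1↦10, 2↦8, 3↦10, 4↦5, 5↦4, 6↦7, 7↦3, 8↦3, 9↦7, 10↦4]  zeros at y ∈ ∅
  x = 10: [0↦3, 1↦7, 2↦4, 3↦5, 4↦10, 5↦8, 6↦10, 7↦5, 8↦4, 9↦7, 10↦3]  zeros at y ∈ ∅
Collecting zeros: affine points = {(0, 2), (0, 3), (2, 7), (2, 10), (3, 6), (5, 1), (6, 0), (6, 8), (8, 4), (8, 5)}.
Total count |C(F_11)_aff| = 10.


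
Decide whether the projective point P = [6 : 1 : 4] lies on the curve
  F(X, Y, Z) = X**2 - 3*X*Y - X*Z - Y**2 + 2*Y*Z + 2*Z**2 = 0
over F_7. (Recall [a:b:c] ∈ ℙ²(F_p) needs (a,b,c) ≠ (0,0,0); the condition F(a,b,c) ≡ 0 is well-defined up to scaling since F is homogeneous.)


F(6,1,4) ≡ 5 (mod 7); P is NOT on the curve.

Evaluate F(6, 1, 4) term-by-term (mod 7).
  X**2 ↦ 1·36·1·1 = 36
  -3*X*Y ↦ -3·6·1·1 = -18
  -X*Z ↦ -1·6·1·4 = -24
  -Y**2 ↦ -1·1·1·1 = -1
  2*Y*Z ↦ 2·1·1·4 = 8
  2*Z**2 ↦ 2·1·1·16 = 32
Sum: F(6, 1, 4) = (36) + (-18) + (-24) + (-1) + (8) + (32) = 33.
Reducing mod 7: 33 ≡ 5 (mod 7).
Since F(a, b, c) ≡ 5 ≠ 0 (mod 7), P does NOT lie on the curve.


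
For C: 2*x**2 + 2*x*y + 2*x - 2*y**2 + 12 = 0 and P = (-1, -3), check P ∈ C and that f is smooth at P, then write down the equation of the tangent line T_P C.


Tangent line at P: -8*x + 10*y + 22 = 0.

Step 1: f(-1, -3) = 0, so P lies on C.
Step 2: partial derivatives
  f_x(x, y) = 4*x + 2*y + 2, f_y(x, y) = 2*x - 4*y.
  f_x(P) = -8, f_y(P) = 10 (gradient nonzero, so P is smooth).
Step 3: tangent line at P: -8·(x − -1) + 10·(y − -3) = 0.
Expanding: -8*x + 10*y + 22 = 0.


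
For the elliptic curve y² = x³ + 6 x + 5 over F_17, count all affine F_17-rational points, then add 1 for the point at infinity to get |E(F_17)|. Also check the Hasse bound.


Affine points = {(2, 5), (2, 12), (3, 4), (3, 13), (4, 5), (4, 12), (6, 6), (6, 11), (7, 4), (7, 13), (8, 2), (8, 15), (11, 5), (11, 12), (13, 6), (13, 11), (15, 6), (15, 11), (16, 7), (16, 10)}; affine count = 20; |E(F_17)| = 21.

Discriminant check: Δ ∝ 4a³ + 27b² = 4·6³ + 27·5² = 4·216 + 27·25 ≡ 9 (mod 17). Nonzero ⇒ E is nonsingular.
For each x ∈ F_17, compute rhs = x³ + 6·x + 5 mod 17, then count y ∈ F_17 with y² ≡ rhs.
  x = 0: rhs = 5, matching y values: none (0 points).
  x = 1: rhs = 12, matching y values: none (0 points).
  x = 2: rhs = 8, matching y values: 5, 12 (2 points).
  x = 3: rhs = 16, matching y values: 4, 13 (2 points).
  x = 4: rhs = 8, matching y values: 5, 12 (2 points).
  x = 5: rhs = 7, matching y values: none (0 points).
  x = 6: rhs = 2, matching y values: 6, 11 (2 points).
  x = 7: rhs = 16, matching y values: 4, 13 (2 points).
  x = 8: rhs = 4, matching y values: 2, 15 (2 points).
  x = 9: rhs = 6, matching y values: none (0 points).
  x = 10: rhs = 11, matching y values: none (0 points).
  x = 11: rhs = 8, matching y values: 5, 12 (2 points).
  x = 12: rhs = 3, matching y values: none (0 points).
  x = 13: rhs = 2, matching y values: 6, 11 (2 points).
  x = 14: rhs = 11, matching y values: none (0 points).
  x = 15: rhs = 2, matching y values: 6, 11 (2 points).
  x = 16: rhs = 15, matching y values: 7, 10 (2 points).
Total affine count: 20.
Full point count |E(F_17)| = 20 + 1 = 21.
Hasse bound: |21 − (17+1)| = |3| = 3 ≤ 2√17 ≈ 8.2462 ✓.


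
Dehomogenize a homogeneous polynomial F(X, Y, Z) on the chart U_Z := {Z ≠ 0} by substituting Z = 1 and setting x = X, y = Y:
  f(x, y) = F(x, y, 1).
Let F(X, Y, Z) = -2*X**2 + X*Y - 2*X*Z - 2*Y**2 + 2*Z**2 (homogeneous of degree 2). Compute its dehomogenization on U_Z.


f(x, y) = -2*x**2 + x*y - 2*x - 2*y**2 + 2

On U_Z we set Z = 1. Each monomial c·X^i·Y^j·Z^k in F becomes c·x^i·y^j·1^k = c·x^i·y^j.
Substituting Z = 1: F(X, Y, 1) = -2*x**2 + x*y - 2*x - 2*y**2 + 2.
Note: deg(f) ≤ deg(F) = 2; strict inequality happens when F is divisible by Z (lost terms).


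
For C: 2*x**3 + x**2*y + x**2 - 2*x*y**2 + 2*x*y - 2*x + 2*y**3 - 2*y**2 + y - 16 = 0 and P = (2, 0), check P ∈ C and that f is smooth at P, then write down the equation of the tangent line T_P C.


Tangent line at P: 26*x + 9*y - 52 = 0.

Step 1: f(2, 0) = 0, so P lies on C.
Step 2: partial derivatives
  f_x(x, y) = 6*x**2 + 2*x*y + 2*x - 2*y**2 + 2*y - 2, f_y(x, y) = x**2 - 4*x*y + 2*x + 6*y**2 - 4*y + 1.
  f_x(P) = 26, f_y(P) = 9 (gradient nonzero, so P is smooth).
Step 3: tangent line at P: 26·(x − 2) + 9·(y − 0) = 0.
Expanding: 26*x + 9*y - 52 = 0.


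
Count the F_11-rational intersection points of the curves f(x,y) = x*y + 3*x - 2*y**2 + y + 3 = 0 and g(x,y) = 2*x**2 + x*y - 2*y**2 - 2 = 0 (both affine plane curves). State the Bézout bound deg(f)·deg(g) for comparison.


Common zeros: {(7, 6), (10, 0)}; count = 2; Bézout bound = 4.

deg(f) = 2, deg(g) = 2, so Bézout bound = 4.
Scan x ∈ F_11. For each x, list the y ∈ F_11 with f(x, y) ≡ 0 and those with g(x, y) ≡ 0 (mod 11); the common zeros in that column are the intersection.
  x = 0: f ≡ 0 at y ∈ {7, 10}; g ≡ 0 at y ∈ ∅; common: ∅.
  x = 1: f ≡ 0 at y ∈ ∅; g ≡ 0 at y ∈ {0, 6}; common: ∅.
  x = 2: f ≡ 0 at y ∈ {3, 4}; g ≡ 0 at y ∈ ∅; common: ∅.
  x = 3: f ≡ 0 at y ∈ ∅; g ≡ 0 at y ∈ {8, 10}; common: ∅.
  x = 4: f ≡ 0 at y ∈ ∅; g ≡ 0 at y ∈ {5, 8}; common: ∅.
  x = 5: f ≡ 0 at y ∈ {1, 2}; g ≡ 0 at y ∈ ∅; common: ∅.
  x = 6: f ≡ 0 at y ∈ ∅; g ≡ 0 at y ∈ ∅; common: ∅.
  x = 7: f ≡ 0 at y ∈ {6, 9}; g ≡ 0 at y ∈ {3, 6}; common: {6}.
  x = 8: f ≡ 0 at y ∈ {5}; g ≡ 0 at y ∈ {1, 3}; common: ∅.
  x = 9: f ≡ 0 at y ∈ ∅; g ≡ 0 at y ∈ ∅; common: ∅.
  x = 10: f ≡ 0 at y ∈ {0}; g ≡ 0 at y ∈ {0, 5}; common: {0}.
Collecting: common zeros = {(7, 6), (10, 0)}, so the count is 2.
Comparison with the Bézout bound: 2 ≤ 4 = deg(f)·deg(g), as expected for curves with no common component (the affine F_11-count falls short of the bound because intersections may lie at infinity, over extension fields, or carry multiplicity).


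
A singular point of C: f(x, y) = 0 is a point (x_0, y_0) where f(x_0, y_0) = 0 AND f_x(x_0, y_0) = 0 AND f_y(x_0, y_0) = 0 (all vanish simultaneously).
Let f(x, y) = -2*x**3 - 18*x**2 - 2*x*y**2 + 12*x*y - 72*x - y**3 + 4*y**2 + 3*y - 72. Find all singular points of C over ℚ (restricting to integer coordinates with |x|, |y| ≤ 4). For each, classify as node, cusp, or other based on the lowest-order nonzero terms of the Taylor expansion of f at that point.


Singular points: {(-3, 3)}; classification: cusp.

Compute partial derivatives:
  f_x = -6*x**2 - 36*x - 2*y**2 + 12*y - 72.
  f_y = -4*x*y + 12*x - 3*y**2 + 8*y + 3.
Scan x_0 ∈ {−4, ..., 4}. For each x_0, f_y(x_0, y) is a polynomial in y; find its integer roots y ∈ {−4, ..., 4}, then test f_x and f at those candidates.
  x = -4: f_y(-4, y) = -3*y**2 + 24*y - 45; vanishes at y ∈ {3}. (-4, 3): f_x = -6 ≠ 0.
  x = -3: f_y(-3, y) = -3*y**2 + 20*y - 33; vanishes at y ∈ {3}. (-3, 3): f_x = 0, f = 0 — SINGULAR.
  x = -2: f_y(-2, y) = -3*y**2 + 16*y - 21; vanishes at y ∈ {3}. (-2, 3): f_x = -6 ≠ 0.
  x = -1: f_y(-1, y) = -3*y**2 + 12*y - 9; vanishes at y ∈ {1, 3}. (-1, 1): f_x = -32 ≠ 0; (-1, 3): f_x = -24 ≠ 0.
  x = 0: f_y(0, y) = -3*y**2 + 8*y + 3; vanishes at y ∈ {3}. (0, 3): f_x = -54 ≠ 0.
  x = 1: f_y(1, y) = -3*y**2 + 4*y + 15; vanishes at y ∈ {3}. (1, 3): f_x = -96 ≠ 0.
  x = 2: f_y(2, y) = 27 - 3*y**2; vanishes at y ∈ {-3, 3}. (2, -3): f_x = -222 ≠ 0; (2, 3): f_x = -150 ≠ 0.
  x = 3: f_y(3, y) = -3*y**2 - 4*y + 39; vanishes at y ∈ {3}. (3, 3): f_x = -216 ≠ 0.
  x = 4: f_y(4, y) = -3*y**2 - 8*y + 51; vanishes at y ∈ {3}. (4, 3): f_x = -294 ≠ 0.
Only singular point on the grid: (-3, 3).
Classify: substitute x = -3 + u, y = 3 + v and expand: f = -2*u**3 - 2*u*v**2 - v**3 + v**2.
No constant or linear terms (consistent with a singular point). Quadratic part: v**2. Cubic part: -2*u**3 - 2*u*v**2 - v**3.
The quadratic part v**2 is a perfect square, so there is a single (double) tangent line v = 0, i.e. y = 3. Restricting the cubic part to that line (v = 0) leaves -2*u**3 ≠ 0, so f is not divisible by v and the branch is v² ≈ 2*u**3 to lowest order — this is a cusp.
Classification: cusp.


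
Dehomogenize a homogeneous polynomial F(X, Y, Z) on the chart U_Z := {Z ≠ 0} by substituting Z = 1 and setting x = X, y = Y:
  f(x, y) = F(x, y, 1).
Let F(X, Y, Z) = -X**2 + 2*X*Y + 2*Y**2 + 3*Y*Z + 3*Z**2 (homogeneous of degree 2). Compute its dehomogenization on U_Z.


f(x, y) = -x**2 + 2*x*y + 2*y**2 + 3*y + 3

On U_Z we set Z = 1. Each monomial c·X^i·Y^j·Z^k in F becomes c·x^i·y^j·1^k = c·x^i·y^j.
Substituting Z = 1: F(X, Y, 1) = -x**2 + 2*x*y + 2*y**2 + 3*y + 3.
Note: deg(f) ≤ deg(F) = 2; strict inequality happens when F is divisible by Z (lost terms).


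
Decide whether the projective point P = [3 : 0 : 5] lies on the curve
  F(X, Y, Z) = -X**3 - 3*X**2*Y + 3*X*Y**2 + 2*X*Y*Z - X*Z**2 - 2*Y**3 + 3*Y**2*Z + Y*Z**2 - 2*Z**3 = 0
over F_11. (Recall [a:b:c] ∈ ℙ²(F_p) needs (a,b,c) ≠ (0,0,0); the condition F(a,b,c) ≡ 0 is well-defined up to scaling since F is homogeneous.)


F(3,0,5) ≡ 0 (mod 11); P is on the curve.

Evaluate F(3, 0, 5) term-by-term (mod 11).
  -X**3 ↦ -1·27·1·1 = -27
  -3*X**2*Y ↦ -3·9·0·1 = 0
  3*X*Y**2 ↦ 3·3·0·1 = 0
  2*X*Y*Z ↦ 2·3·0·5 = 0
  -X*Z**2 ↦ -1·3·1·25 = -75
  -2*Y**3 ↦ -2·1·0·1 = 0
  3*Y**2*Z ↦ 3·1·0·5 = 0
  Y*Z**2 ↦ 1·1·0·25 = 0
  -2*Z**3 ↦ -2·1·1·125 = -250
Sum: F(3, 0, 5) = (-27) + (0) + (0) + (0) + (-75) + (0) + (0) + (0) + (-250) = -352.
Reducing mod 11: -352 ≡ 0 (mod 11).
Since F(a, b, c) ≡ 0 (mod 11), P lies on the curve.


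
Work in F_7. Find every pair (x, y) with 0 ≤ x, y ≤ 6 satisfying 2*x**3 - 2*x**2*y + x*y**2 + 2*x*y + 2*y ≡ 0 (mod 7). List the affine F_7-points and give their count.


Affine F_7-points: {(0, 0), (2, 3), (2, 5), (4, 3), (4, 6), (5, 1)}; count = 6.

For each of the 49 pairs (x, y) ∈ F_7², evaluate f(x, y) mod 7. Record the zeros.
  x = 0: [0↦0, 1↦2, 2↦4, 3↦6, 4↦1, 5↦3, 6↦5]  zeros at y ∈ {0}
  x = 1: [0↦2, 1↦5, 2↦3, 3↦3, 4↦5, 5↦2, 6↦1]  zeros at y ∈ ∅
  x = 2: [0↦2, 1↦2, 2↦6, 3↦0, 4↦5, 5↦0, 6↦6]  zeros at y ∈ {3, 5}
  x = 3: [0↦5, 1↦5, 2↦4, 3↦2, 4↦6, 5↦2, 6↦4]  zeros at y ∈ ∅
  x = 4: [0↦2, 1↦5, 2↦2, 3↦0, 4↦6, 5↦6, 6↦0]  zeros at y ∈ {3, 6}
  x = 5: [0↦5, 1↦0, 2↦5, 3↦6, 4↦3, 5↦3, 6↦6]  zeros at y ∈ {1}
  x = 6: [0↦5, 1↦2, 2↦4, 3↦4, 4↦2, 5↦5, 6↦6]  zeros at y ∈ ∅
Collecting zeros: affine points = {(0, 0), (2, 3), (2, 5), (4, 3), (4, 6), (5, 1)}.
Total count |C(F_7)_aff| = 6.
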